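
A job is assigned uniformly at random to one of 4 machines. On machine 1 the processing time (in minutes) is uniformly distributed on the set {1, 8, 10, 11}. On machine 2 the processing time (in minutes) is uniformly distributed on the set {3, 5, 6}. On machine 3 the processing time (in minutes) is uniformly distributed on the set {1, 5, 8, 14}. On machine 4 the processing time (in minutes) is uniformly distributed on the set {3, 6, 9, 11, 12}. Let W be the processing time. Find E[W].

E[W | machine 1] = (1+8+10+11)/4 = 15/2.
E[W | machine 2] = (3+5+6)/3 = 14/3.
E[W | machine 3] = (1+5+8+14)/4 = 7.
E[W | machine 4] = (3+6+9+11+12)/5 = 41/5.
By the law of total expectation,
E[W] = (1/4)·(15/2) + (1/4)·(14/3) + (1/4)·(7) + (1/4)·(41/5) = 821/120.

821/120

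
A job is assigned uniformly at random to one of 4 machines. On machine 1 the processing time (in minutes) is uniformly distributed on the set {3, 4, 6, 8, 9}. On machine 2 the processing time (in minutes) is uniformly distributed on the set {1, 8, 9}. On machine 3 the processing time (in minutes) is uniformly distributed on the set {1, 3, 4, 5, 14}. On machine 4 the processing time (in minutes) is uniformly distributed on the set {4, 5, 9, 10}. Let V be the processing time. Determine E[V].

E[V | machine 1] = (3+4+6+8+9)/5 = 6.
E[V | machine 2] = (1+8+9)/3 = 6.
E[V | machine 3] = (1+3+4+5+14)/5 = 27/5.
E[V | machine 4] = (4+5+9+10)/4 = 7.
By the law of total expectation,
E[V] = (1/4)·(6) + (1/4)·(6) + (1/4)·(27/5) + (1/4)·(7) = 61/10.

61/10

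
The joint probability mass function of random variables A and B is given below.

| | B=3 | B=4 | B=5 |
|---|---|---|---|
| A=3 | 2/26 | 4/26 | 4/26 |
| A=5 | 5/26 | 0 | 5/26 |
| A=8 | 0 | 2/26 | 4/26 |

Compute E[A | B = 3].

P(B = 3) = 7/26.
Σ A·P over the event = 3·(2/26) + 5·(5/26) = 31/26.
E[A | B = 3] = (31/26) / (7/26) = 31/7.

31/7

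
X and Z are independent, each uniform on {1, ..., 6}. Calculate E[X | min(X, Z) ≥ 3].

9/2

P(min(X, Z) ≥ 3) = 4/9.
Summing X·P(x,y) over outcomes with min(X, Z) ≥ 3 gives 2.
E[X | min(X, Z) ≥ 3] = (2) / (4/9) = 9/2.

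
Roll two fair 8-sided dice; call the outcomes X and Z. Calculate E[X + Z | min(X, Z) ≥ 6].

14

Outcomes with min(X, Z) ≥ 6: (6,6), (6,7), (6,8), (7,6), (7,7), (7,8), (8,6), (8,7), (8,8), each with probability 1/64.
E[X + Z | min(X, Z) ≥ 6] = (12 + 13 + 14 + 13 + 14 + 15 + 14 + 15 + 16) / 9 = 14.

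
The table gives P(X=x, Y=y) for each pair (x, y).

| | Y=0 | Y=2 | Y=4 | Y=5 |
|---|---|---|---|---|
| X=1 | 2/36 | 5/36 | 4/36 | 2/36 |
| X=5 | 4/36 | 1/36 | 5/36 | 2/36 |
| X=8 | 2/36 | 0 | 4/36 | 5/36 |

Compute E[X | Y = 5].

P(Y = 5) = 1/4.
Σ X·P over the event = 1·(2/36) + 5·(2/36) + 8·(5/36) = 13/9.
E[X | Y = 5] = (13/9) / (1/4) = 52/9.

52/9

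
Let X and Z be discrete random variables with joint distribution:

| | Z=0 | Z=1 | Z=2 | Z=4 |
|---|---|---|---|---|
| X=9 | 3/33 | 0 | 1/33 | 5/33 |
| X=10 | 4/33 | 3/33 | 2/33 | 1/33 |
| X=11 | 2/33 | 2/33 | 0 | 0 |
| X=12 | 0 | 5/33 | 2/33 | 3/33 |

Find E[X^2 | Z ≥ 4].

P(Z ≥ 4) = 3/11.
Σ X^2·P over the event = 81·(5/33) + 100·(1/33) + 144·(3/33) = 937/33.
E[X^2 | Z ≥ 4] = (937/33) / (3/11) = 937/9.

937/9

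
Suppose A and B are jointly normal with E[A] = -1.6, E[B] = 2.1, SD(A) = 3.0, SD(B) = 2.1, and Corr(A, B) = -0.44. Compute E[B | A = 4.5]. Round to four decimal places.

For a bivariate normal, E[B | A=x] = μ_B + ρ·(σ_B/σ_A)·(x − μ_A).
E[B | A=4.5] = 2.1 + (-0.44)·(2.1/3.0)·(4.5 − (-1.6)) = 2.1 + (-0.308)·(6.1) = 0.2212.

0.2212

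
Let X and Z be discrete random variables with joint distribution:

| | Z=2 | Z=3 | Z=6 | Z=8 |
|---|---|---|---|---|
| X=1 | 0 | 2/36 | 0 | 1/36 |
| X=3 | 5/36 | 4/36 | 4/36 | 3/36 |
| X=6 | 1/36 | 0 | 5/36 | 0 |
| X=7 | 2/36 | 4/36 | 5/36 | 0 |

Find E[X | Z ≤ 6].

P(Z ≤ 6) = 8/9.
Summing X·P(X=x,Z=y) over the conditioning event gives 77/18.
E[X | Z ≤ 6] = (77/18) / (8/9) = 77/16.

77/16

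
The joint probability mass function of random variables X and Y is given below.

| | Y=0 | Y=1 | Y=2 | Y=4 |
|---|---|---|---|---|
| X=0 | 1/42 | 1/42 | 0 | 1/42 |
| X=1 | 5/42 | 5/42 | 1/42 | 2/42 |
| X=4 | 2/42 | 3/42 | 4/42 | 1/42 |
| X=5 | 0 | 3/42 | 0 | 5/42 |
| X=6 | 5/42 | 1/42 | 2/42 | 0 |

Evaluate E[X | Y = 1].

38/13

P(Y = 1) = 13/42.
Σ X·P over the event = 0·(1/42) + 1·(5/42) + 4·(3/42) + 5·(3/42) + 6·(1/42) = 19/21.
E[X | Y = 1] = (19/21) / (13/42) = 38/13.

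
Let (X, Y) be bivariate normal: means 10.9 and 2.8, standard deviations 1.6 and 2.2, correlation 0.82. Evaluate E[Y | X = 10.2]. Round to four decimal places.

E[Y | X=x] = μ_Y + ρ(σ_Y/σ_X)(x − μ_X) for jointly normal variables.
E[Y | X=10.2] = 2.8 + (0.82)·(2.2/1.6)·(10.2 − (10.9)) = 2.8 + (1.1275)·(-0.7) = 2.0108.

2.0108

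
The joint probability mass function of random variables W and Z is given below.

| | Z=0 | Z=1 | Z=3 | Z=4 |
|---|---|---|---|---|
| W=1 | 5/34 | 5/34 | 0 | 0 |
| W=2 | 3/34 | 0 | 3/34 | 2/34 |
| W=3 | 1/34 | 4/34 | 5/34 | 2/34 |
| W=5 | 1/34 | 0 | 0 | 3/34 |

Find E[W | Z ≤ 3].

19/9

P(Z ≤ 3) = 27/34.
Σ W·P over the event = 1·(5/34) + 1·(5/34) + 2·(3/34) + 2·(3/34) + 3·(1/34) + 3·(4/34) + 3·(5/34) + 5·(1/34) = 57/34.
E[W | Z ≤ 3] = (57/34) / (27/34) = 19/9.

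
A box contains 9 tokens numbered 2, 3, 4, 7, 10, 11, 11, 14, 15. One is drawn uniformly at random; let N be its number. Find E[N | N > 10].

51/4

P(N > 10) = 4/9.
Σ over the event: 11·2/9 + 14·1/9 + 15·1/9 = 17/3.
E[N | N > 10] = (17/3) / (4/9) = 51/4.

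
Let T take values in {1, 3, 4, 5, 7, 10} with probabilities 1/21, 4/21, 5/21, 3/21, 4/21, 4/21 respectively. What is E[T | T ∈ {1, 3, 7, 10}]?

P(T ∈ {1, 3, 7, 10}) = 13/21.
Σ over the event: 1·1/21 + 3·4/21 + 7·4/21 + 10·4/21 = 27/7.
E[T | T ∈ {1, 3, 7, 10}] = (27/7) / (13/21) = 81/13.

81/13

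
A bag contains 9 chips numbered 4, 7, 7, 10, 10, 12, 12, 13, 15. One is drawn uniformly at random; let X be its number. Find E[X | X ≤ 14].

P(X ≤ 14) = 8/9.
Σ over the event: 4·1/9 + 7·2/9 + 10·2/9 + 12·2/9 + 13·1/9 = 25/3.
E[X | X ≤ 14] = (25/3) / (8/9) = 75/8.

75/8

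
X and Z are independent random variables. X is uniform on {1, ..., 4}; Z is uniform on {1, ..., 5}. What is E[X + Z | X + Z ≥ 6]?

7

Outcomes with X + Z ≥ 6: (1,5), (2,4), (2,5), (3,3), (3,4), (3,5), (4,2), (4,3), (4,4), (4,5), each with probability 1/20.
E[X + Z | X + Z ≥ 6] = (6 + 6 + 7 + 6 + 7 + 8 + 6 + 7 + 8 + 9) / 10 = 7.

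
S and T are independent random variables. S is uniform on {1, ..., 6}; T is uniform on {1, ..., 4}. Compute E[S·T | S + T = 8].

Outcomes with S + T = 8: (4,4), (5,3), (6,2), each with probability 1/24.
E[S·T | S + T = 8] = (16 + 15 + 12) / 3 = 43/3.

43/3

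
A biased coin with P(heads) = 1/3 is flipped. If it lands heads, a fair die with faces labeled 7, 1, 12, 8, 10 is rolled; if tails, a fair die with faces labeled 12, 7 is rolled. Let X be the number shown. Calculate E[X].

E[X | heads] = (7+1+12+8+10)/5 = 38/5.
E[X | tails] = (12+7)/2 = 19/2.
By the law of total expectation,
E[X] = (1/3)·(38/5) + (2/3)·(19/2) = 133/15.

133/15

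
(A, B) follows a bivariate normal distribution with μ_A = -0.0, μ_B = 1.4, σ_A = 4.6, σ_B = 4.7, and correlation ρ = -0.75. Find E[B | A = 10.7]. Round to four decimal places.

E[B | A=x] = μ_B + ρ(σ_B/σ_A)(x − μ_A) for jointly normal variables.
E[B | A=10.7] = 1.4 + (-0.75)·(4.7/4.6)·(10.7 − (-0.0)) = 1.4 + (-0.766304)·(10.7) = -6.7995.

-6.7995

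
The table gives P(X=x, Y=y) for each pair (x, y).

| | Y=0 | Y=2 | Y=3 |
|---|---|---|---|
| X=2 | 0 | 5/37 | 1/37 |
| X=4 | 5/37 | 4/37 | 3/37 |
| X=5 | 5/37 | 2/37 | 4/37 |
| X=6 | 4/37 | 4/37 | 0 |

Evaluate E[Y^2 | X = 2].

29/6

P(X = 2) = 6/37.
Σ Y^2·P over the event = 4·(5/37) + 9·(1/37) = 29/37.
E[Y^2 | X = 2] = (29/37) / (6/37) = 29/6.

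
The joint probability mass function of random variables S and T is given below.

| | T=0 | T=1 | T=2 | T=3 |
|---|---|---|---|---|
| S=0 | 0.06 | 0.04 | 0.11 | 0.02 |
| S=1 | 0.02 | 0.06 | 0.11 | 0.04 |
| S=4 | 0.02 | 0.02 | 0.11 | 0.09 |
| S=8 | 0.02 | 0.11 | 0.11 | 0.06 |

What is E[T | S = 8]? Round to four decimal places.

1.7000

P(S = 8) = 0.30.
Σ T·P over the event = 0·(0.02) + 1·(0.11) + 2·(0.11) + 3·(0.06) = 0.51.
E[T | S = 8] = (0.51) / (0.30) = 1.7000.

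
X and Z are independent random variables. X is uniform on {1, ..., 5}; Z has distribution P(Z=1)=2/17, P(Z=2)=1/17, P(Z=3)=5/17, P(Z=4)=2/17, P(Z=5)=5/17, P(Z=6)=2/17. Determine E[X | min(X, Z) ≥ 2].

7/2

P(min(X, Z) ≥ 2) = 12/17.
Summing X·P(x,y) over outcomes with min(X, Z) ≥ 2 gives 42/17.
E[X | min(X, Z) ≥ 2] = (42/17) / (12/17) = 7/2.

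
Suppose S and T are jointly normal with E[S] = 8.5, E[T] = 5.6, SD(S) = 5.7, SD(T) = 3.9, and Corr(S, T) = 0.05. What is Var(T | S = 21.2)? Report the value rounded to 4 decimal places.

The conditional variance in a bivariate normal is σ_T²(1 − ρ²), independent of x.
Var(T | S=21.2) = (3.9)²·(1 − (0.05)²) = 15.21·0.9975 = 15.1720.

15.1720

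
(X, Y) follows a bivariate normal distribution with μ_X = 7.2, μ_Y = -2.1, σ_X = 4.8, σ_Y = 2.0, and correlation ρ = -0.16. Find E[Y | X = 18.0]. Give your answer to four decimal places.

For a bivariate normal, E[Y | X=x] = μ_Y + ρ·(σ_Y/σ_X)·(x − μ_X).
E[Y | X=18.0] = -2.1 + (-0.16)·(2.0/4.8)·(18.0 − (7.2)) = -2.1 + (-0.066667)·(10.8) = -2.8200.

-2.8200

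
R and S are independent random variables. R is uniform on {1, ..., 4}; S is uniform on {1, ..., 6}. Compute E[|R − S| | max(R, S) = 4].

Outcomes with max(R, S) = 4: (1,4), (2,4), (3,4), (4,1), (4,2), (4,3), (4,4), each with probability 1/24.
E[|R − S| | max(R, S) = 4] = (3 + 2 + 1 + 3 + 2 + 1 + 0) / 7 = 12/7.

12/7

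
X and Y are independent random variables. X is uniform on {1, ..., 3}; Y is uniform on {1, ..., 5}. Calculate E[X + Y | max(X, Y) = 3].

24/5

Outcomes with max(X, Y) = 3: (1,3), (2,3), (3,1), (3,2), (3,3), each with probability 1/15.
E[X + Y | max(X, Y) = 3] = (4 + 5 + 4 + 5 + 6) / 5 = 24/5.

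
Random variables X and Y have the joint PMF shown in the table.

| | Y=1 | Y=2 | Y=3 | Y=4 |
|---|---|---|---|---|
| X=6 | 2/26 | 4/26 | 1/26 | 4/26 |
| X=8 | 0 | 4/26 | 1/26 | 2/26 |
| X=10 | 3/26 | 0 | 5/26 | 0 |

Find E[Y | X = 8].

P(X = 8) = 7/26.
Σ Y·P over the event = 2·(4/26) + 3·(1/26) + 4·(2/26) = 19/26.
E[Y | X = 8] = (19/26) / (7/26) = 19/7.

19/7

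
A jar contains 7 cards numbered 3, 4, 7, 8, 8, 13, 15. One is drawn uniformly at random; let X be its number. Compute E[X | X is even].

20/3

P(X is even) = 3/7.
Σ over the event: 4·1/7 + 8·2/7 = 20/7.
E[X | X is even] = (20/7) / (3/7) = 20/3.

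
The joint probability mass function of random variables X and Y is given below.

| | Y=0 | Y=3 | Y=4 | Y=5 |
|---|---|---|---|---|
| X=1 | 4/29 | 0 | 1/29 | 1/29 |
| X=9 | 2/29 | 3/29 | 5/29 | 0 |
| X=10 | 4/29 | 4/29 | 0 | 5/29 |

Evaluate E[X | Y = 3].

P(Y = 3) = 7/29.
Σ X·P over the event = 9·(3/29) + 10·(4/29) = 67/29.
E[X | Y = 3] = (67/29) / (7/29) = 67/7.

67/7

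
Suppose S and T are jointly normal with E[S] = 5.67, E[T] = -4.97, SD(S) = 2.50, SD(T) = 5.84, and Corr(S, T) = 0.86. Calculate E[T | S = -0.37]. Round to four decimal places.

-17.1041

E[T | S=x] = μ_T + ρ(σ_T/σ_S)(x − μ_S) for jointly normal variables.
E[T | S=-0.37] = -4.97 + (0.86)·(5.84/2.50)·(-0.37 − (5.67)) = -4.97 + (2.00896)·(-6.04) = -17.1041.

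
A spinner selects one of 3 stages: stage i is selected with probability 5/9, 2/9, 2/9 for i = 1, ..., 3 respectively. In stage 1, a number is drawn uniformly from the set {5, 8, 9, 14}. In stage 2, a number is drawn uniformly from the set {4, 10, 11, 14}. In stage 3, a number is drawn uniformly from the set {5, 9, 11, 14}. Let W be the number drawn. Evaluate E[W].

E[W | stage 1] = (5+8+9+14)/4 = 9.
E[W | stage 2] = (4+10+11+14)/4 = 39/4.
E[W | stage 3] = (5+9+11+14)/4 = 39/4.
By the law of total expectation,
E[W] = (5/9)·(9) + (2/9)·(39/4) + (2/9)·(39/4) = 28/3.

28/3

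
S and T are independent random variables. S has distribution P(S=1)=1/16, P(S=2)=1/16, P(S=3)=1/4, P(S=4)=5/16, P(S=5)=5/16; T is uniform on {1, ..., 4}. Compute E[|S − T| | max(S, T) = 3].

15/14

P(max(S, T) = 3) = 7/32.
Summing |S−T|·P(x,y) over outcomes with max(S, T) = 3 gives 15/64.
E[|S − T| | max(S, T) = 3] = (15/64) / (7/32) = 15/14.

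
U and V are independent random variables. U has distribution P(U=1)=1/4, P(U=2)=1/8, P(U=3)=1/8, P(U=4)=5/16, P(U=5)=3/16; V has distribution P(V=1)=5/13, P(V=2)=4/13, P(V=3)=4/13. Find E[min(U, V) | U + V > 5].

P(U + V > 5) = 87/208.
Summing min(U,V)·P(x,y) over outcomes with U + V > 5 gives 199/208.
E[min(U, V) | U + V > 5] = (199/208) / (87/208) = 199/87.

199/87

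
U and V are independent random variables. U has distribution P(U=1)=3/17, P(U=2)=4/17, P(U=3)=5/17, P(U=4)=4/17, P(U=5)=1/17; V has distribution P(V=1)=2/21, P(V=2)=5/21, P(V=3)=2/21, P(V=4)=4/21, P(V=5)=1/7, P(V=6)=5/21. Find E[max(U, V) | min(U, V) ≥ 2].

P(min(U, V) ≥ 2) = 38/51.
Summing max(U,V)·P(x,y) over outcomes with min(U, V) ≥ 2 gives 1174/357.
E[max(U, V) | min(U, V) ≥ 2] = (1174/357) / (38/51) = 587/133.

587/133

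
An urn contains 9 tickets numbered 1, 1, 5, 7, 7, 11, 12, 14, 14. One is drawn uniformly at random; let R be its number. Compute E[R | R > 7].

P(R > 7) = 4/9.
Σ over the event: 11·1/9 + 12·1/9 + 14·2/9 = 17/3.
E[R | R > 7] = (17/3) / (4/9) = 51/4.

51/4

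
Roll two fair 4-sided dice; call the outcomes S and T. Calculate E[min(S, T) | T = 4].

5/2

Outcomes with T = 4: (1,4), (2,4), (3,4), (4,4), each with probability 1/16.
E[min(S, T) | T = 4] = (1 + 2 + 3 + 4) / 4 = 5/2.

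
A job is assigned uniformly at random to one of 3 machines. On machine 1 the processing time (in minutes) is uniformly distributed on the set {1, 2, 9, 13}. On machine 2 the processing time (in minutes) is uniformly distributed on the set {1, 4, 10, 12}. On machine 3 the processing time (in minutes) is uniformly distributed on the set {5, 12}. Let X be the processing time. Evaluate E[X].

E[X | machine 1] = (1+2+9+13)/4 = 25/4.
E[X | machine 2] = (1+4+10+12)/4 = 27/4.
E[X | machine 3] = (5+12)/2 = 17/2.
E[X] = (1/3)·(25/4) + (1/3)·(27/4) + (1/3)·(17/2) = 43/6.

43/6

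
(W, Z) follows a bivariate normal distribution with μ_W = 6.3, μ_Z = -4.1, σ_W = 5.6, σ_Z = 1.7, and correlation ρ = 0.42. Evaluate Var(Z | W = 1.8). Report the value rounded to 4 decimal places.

The conditional variance in a bivariate normal is σ_Z²(1 − ρ²), independent of x.
Var(Z | W=1.8) = (1.7)²·(1 − (0.42)²) = 2.89·0.8236 = 2.3802.

2.3802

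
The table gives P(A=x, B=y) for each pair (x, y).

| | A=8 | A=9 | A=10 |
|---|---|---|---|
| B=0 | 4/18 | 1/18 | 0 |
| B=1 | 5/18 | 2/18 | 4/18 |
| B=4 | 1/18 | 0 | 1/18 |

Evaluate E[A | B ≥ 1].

P(B ≥ 1) = 13/18.
Σ A·P over the event = 8·(5/18) + 8·(1/18) + 9·(2/18) + 10·(4/18) + 10·(1/18) = 58/9.
E[A | B ≥ 1] = (58/9) / (13/18) = 116/13.

116/13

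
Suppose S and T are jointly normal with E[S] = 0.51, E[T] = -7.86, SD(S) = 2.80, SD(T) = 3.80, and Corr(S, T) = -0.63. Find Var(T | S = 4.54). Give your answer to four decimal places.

For a bivariate normal, Var(T | S=x) = σ_T²(1 − ρ²).
Var(T | S=4.54) = (3.80)²·(1 − (-0.63)²) = 14.44·0.6031 = 8.7088.

8.7088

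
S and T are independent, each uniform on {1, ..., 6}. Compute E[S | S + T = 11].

Outcomes with S + T = 11: (5,6), (6,5), each with probability 1/36.
E[S | S + T = 11] = (5 + 6) / 2 = 11/2.

11/2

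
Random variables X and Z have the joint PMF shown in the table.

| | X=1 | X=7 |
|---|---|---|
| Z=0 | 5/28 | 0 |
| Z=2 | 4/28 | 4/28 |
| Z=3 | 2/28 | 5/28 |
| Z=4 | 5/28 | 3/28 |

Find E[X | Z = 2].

4

P(Z = 2) = 2/7.
Σ X·P over the event = 1·(4/28) + 7·(4/28) = 8/7.
E[X | Z = 2] = (8/7) / (2/7) = 4.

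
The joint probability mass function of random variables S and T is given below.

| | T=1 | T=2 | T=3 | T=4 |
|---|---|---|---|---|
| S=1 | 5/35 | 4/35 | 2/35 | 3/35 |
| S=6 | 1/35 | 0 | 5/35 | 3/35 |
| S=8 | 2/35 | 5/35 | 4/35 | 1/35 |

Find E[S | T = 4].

29/7

P(T = 4) = 1/5.
Σ S·P over the event = 1·(3/35) + 6·(3/35) + 8·(1/35) = 29/35.
E[S | T = 4] = (29/35) / (1/5) = 29/7.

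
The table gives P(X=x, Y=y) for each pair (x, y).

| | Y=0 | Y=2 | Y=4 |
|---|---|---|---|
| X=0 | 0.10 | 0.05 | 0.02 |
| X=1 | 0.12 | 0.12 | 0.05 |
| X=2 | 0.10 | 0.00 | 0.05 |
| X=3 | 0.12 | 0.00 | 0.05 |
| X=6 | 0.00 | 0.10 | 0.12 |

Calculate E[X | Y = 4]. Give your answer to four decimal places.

P(Y = 4) = 0.29.
Summing X·P(X=x,Y=y) over the conditioning event gives 1.02.
E[X | Y = 4] = (1.02) / (0.29) = 3.5172.

3.5172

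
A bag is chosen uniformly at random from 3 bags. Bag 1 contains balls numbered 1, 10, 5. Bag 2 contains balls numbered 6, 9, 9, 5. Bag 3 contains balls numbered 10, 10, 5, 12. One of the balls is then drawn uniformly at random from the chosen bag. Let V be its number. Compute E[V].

131/18

E[V | bag 1] = (1+10+5)/3 = 16/3.
E[V | bag 2] = (6+9+9+5)/4 = 29/4.
E[V | bag 3] = (10+10+5+12)/4 = 37/4.
By the law of total expectation,
E[V] = (1/3)·(16/3) + (1/3)·(29/4) + (1/3)·(37/4) = 131/18.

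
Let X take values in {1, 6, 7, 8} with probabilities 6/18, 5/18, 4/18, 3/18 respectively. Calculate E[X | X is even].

27/4

P(X is even) = 4/9.
Σ over the event: 6·5/18 + 8·1/6 = 3.
E[X | X is even] = (3) / (4/9) = 27/4.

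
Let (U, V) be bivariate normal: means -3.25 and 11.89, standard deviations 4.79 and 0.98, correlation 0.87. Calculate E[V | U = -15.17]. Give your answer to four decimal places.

For a bivariate normal, E[V | U=x] = μ_V + ρ·(σ_V/σ_U)·(x − μ_U).
E[V | U=-15.17] = 11.89 + (0.87)·(0.98/4.79)·(-15.17 − (-3.25)) = 11.89 + (0.177996)·(-11.92) = 9.7683.

9.7683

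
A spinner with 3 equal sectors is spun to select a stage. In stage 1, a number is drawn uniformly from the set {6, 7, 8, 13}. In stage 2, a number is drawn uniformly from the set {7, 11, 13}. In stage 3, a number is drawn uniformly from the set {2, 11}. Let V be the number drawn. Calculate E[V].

76/9

E[V | stage 1] = (6+7+8+13)/4 = 17/2.
E[V | stage 2] = (7+11+13)/3 = 31/3.
E[V | stage 3] = (2+11)/2 = 13/2.
E[V] = (1/3)·(17/2) + (1/3)·(31/3) + (1/3)·(13/2) = 76/9.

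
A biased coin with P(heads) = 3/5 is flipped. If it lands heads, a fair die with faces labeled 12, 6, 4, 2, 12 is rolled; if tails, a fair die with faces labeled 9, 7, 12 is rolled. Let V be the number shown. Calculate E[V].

E[V | heads] = (12+6+4+2+12)/5 = 36/5.
E[V | tails] = (9+7+12)/3 = 28/3.
By the law of total expectation,
E[V] = (3/5)·(36/5) + (2/5)·(28/3) = 604/75.

604/75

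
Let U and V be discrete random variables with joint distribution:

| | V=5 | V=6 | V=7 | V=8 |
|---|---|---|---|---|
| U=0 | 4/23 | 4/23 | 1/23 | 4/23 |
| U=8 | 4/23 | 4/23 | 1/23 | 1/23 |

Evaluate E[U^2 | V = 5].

P(V = 5) = 8/23.
Σ U^2·P over the event = 0·(4/23) + 64·(4/23) = 256/23.
E[U^2 | V = 5] = (256/23) / (8/23) = 32.

32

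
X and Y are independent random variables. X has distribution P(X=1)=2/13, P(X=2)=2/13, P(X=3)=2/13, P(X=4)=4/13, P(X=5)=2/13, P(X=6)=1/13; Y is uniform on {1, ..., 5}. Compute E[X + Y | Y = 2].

P(Y = 2) = 1/5.
Summing (X+Y)·P(x,y) over outcomes with Y = 2 gives 14/13.
E[X + Y | Y = 2] = (14/13) / (1/5) = 70/13.

70/13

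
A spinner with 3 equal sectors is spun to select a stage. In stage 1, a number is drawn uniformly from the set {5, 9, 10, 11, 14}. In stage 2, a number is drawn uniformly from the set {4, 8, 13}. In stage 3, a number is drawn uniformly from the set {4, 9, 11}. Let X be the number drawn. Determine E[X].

392/45

E[X | stage 1] = (5+9+10+11+14)/5 = 49/5.
E[X | stage 2] = (4+8+13)/3 = 25/3.
E[X | stage 3] = (4+9+11)/3 = 8.
E[X] = (1/3)·(49/5) + (1/3)·(25/3) + (1/3)·(8) = 392/45.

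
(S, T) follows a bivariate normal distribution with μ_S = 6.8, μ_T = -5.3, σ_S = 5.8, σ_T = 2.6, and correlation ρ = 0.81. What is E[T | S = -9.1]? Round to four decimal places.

The regression of T on S has slope ρ·σ_T/σ_S and passes through (μ_S, μ_T).
E[T | S=-9.1] = -5.3 + (0.81)·(2.6/5.8)·(-9.1 − (6.8)) = -5.3 + (0.3631)·(-15.9) = -11.0733.

-11.0733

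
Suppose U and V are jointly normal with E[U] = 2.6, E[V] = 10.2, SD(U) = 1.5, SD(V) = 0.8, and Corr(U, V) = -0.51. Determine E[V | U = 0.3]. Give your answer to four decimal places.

10.8256

The regression of V on U has slope ρ·σ_V/σ_U and passes through (μ_U, μ_V).
E[V | U=0.3] = 10.2 + (-0.51)·(0.8/1.5)·(0.3 − (2.6)) = 10.2 + (-0.272)·(-2.3) = 10.8256.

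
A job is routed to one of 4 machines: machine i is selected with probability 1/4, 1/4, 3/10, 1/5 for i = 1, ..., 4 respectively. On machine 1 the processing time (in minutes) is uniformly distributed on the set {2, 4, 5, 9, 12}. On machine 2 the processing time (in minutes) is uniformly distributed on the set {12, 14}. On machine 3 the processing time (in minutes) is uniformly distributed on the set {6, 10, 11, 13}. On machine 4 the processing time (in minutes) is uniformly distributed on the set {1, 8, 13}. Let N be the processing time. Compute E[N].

E[N | machine 1] = (2+4+5+9+12)/5 = 32/5.
E[N | machine 2] = (12+14)/2 = 13.
E[N | machine 3] = (6+10+11+13)/4 = 10.
E[N | machine 4] = (1+8+13)/3 = 22/3.
E[N] = (1/4)·(32/5) + (1/4)·(13) + (3/10)·(10) + (1/5)·(22/3) = 559/60.

559/60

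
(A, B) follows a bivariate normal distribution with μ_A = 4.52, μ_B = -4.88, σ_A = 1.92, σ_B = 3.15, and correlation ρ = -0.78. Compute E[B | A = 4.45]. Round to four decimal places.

The regression of B on A has slope ρ·σ_B/σ_A and passes through (μ_A, μ_B).
E[B | A=4.45] = -4.88 + (-0.78)·(3.15/1.92)·(4.45 − (4.52)) = -4.88 + (-1.2797)·(-0.07) = -4.7904.

-4.7904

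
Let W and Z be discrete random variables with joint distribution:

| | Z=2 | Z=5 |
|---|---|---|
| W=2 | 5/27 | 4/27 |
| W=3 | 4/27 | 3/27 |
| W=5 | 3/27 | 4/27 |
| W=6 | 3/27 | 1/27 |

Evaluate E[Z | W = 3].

P(W = 3) = 7/27.
Σ Z·P over the event = 2·(4/27) + 5·(3/27) = 23/27.
E[Z | W = 3] = (23/27) / (7/27) = 23/7.

23/7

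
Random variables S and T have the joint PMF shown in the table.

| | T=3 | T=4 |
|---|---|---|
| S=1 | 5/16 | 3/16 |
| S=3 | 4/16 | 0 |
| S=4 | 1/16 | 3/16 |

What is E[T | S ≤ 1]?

P(S ≤ 1) = 1/2.
Σ T·P over the event = 3·(5/16) + 4·(3/16) = 27/16.
E[T | S ≤ 1] = (27/16) / (1/2) = 27/8.

27/8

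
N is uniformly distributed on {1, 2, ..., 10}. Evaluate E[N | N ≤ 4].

5/2

Given N ≤ 4, N is equally likely to be any of {1, 2, 3, 4}.
E[N | N ≤ 4] = (1 + 2 + 3 + 4) / 4 = 5/2.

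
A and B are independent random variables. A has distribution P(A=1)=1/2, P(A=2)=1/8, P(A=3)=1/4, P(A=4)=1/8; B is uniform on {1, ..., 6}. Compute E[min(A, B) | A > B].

P(A > B) = 1/6.
Summing min(A,B)·P(x,y) over outcomes with A > B gives 13/48.
E[min(A, B) | A > B] = (13/48) / (1/6) = 13/8.

13/8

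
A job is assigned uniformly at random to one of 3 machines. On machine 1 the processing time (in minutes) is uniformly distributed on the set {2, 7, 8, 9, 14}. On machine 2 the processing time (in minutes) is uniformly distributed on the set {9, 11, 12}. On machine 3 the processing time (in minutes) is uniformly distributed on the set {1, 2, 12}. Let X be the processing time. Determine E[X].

71/9

E[X | machine 1] = (2+7+8+9+14)/5 = 8.
E[X | machine 2] = (9+11+12)/3 = 32/3.
E[X | machine 3] = (1+2+12)/3 = 5.
E[X] = (1/3)·(8) + (1/3)·(32/3) + (1/3)·(5) = 71/9.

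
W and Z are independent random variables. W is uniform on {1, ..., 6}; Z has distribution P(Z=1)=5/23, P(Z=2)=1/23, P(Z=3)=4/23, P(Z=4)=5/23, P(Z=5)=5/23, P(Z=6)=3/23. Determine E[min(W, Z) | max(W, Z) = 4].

23/10

P(max(W, Z) = 4) = 5/23.
Summing min(W,Z)·P(x,y) over outcomes with max(W, Z) = 4 gives 1/2.
E[min(W, Z) | max(W, Z) = 4] = (1/2) / (5/23) = 23/10.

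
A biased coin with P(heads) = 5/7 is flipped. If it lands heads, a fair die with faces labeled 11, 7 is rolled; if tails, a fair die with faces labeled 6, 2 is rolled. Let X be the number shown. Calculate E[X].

E[X | heads] = (11+7)/2 = 9.
E[X | tails] = (6+2)/2 = 4.
E[X] = (5/7)·(9) + (2/7)·(4) = 53/7.

53/7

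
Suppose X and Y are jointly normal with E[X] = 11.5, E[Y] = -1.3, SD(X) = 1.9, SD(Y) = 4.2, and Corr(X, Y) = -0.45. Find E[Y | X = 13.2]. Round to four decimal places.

The regression of Y on X has slope ρ·σ_Y/σ_X and passes through (μ_X, μ_Y).
E[Y | X=13.2] = -1.3 + (-0.45)·(4.2/1.9)·(13.2 − (11.5)) = -1.3 + (-0.99474)·(1.7) = -2.9911.

-2.9911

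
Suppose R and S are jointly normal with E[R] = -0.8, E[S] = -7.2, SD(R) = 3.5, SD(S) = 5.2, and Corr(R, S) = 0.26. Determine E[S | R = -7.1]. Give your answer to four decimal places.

E[S | R=x] = μ_S + ρ(σ_S/σ_R)(x − μ_R) for jointly normal variables.
E[S | R=-7.1] = -7.2 + (0.26)·(5.2/3.5)·(-7.1 − (-0.8)) = -7.2 + (0.38629)·(-6.3) = -9.6336.

-9.6336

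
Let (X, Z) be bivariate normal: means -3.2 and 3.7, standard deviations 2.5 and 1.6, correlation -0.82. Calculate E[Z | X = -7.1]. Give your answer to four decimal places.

5.7467

The regression of Z on X has slope ρ·σ_Z/σ_X and passes through (μ_X, μ_Z).
E[Z | X=-7.1] = 3.7 + (-0.82)·(1.6/2.5)·(-7.1 − (-3.2)) = 3.7 + (-0.5248)·(-3.9) = 5.7467.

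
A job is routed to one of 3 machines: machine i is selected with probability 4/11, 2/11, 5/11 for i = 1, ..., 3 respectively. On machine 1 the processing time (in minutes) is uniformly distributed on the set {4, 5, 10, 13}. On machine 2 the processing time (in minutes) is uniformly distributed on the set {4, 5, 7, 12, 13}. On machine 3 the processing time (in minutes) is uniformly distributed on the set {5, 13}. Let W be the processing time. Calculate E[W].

467/55

E[W | machine 1] = (4+5+10+13)/4 = 8.
E[W | machine 2] = (4+5+7+12+13)/5 = 41/5.
E[W | machine 3] = (5+13)/2 = 9.
E[W] = (4/11)·(8) + (2/11)·(41/5) + (5/11)·(9) = 467/55.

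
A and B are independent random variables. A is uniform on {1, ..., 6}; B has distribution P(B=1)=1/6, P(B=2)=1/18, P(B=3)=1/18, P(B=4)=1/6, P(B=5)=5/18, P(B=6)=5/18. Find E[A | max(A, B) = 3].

18/7

P(max(A, B) = 3) = 7/108.
Summing A·P(x,y) over outcomes with max(A, B) = 3 gives 1/6.
E[A | max(A, B) = 3] = (1/6) / (7/108) = 18/7.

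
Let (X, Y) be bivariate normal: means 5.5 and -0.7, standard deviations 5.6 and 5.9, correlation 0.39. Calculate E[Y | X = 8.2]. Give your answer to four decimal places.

For a bivariate normal, E[Y | X=x] = μ_Y + ρ·(σ_Y/σ_X)·(x − μ_X).
E[Y | X=8.2] = -0.7 + (0.39)·(5.9/5.6)·(8.2 − (5.5)) = -0.7 + (0.41089)·(2.7) = 0.4094.

0.4094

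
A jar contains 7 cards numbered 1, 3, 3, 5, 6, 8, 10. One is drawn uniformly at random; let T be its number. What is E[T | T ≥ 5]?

P(T ≥ 5) = 4/7.
Σ over the event: 5·1/7 + 6·1/7 + 8·1/7 + 10·1/7 = 29/7.
E[T | T ≥ 5] = (29/7) / (4/7) = 29/4.

29/4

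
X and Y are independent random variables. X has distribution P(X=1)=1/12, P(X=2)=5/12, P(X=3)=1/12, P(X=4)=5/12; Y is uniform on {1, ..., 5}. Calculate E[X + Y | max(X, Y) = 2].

P(max(X, Y) = 2) = 11/60.
Summing (X+Y)·P(x,y) over outcomes with max(X, Y) = 2 gives 19/30.
E[X + Y | max(X, Y) = 2] = (19/30) / (11/60) = 38/11.

38/11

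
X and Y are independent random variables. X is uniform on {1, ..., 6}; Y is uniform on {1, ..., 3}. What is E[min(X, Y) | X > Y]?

P(X > Y) = 2/3.
Summing min(X,Y)·P(x,y) over outcomes with X > Y gives 11/9.
E[min(X, Y) | X > Y] = (11/9) / (2/3) = 11/6.

11/6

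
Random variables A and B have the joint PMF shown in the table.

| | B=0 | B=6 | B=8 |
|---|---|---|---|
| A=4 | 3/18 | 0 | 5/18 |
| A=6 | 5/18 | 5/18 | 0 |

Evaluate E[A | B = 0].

P(B = 0) = 4/9.
Summing A·P(A=x,B=y) over the conditioning event gives 7/3.
E[A | B = 0] = (7/3) / (4/9) = 21/4.

21/4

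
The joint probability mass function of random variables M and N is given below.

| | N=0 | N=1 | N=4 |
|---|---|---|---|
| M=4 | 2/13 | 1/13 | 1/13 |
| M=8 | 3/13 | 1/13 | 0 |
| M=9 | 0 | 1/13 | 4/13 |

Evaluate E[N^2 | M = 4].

P(M = 4) = 4/13.
Σ N^2·P over the event = 0·(2/13) + 1·(1/13) + 16·(1/13) = 17/13.
E[N^2 | M = 4] = (17/13) / (4/13) = 17/4.

17/4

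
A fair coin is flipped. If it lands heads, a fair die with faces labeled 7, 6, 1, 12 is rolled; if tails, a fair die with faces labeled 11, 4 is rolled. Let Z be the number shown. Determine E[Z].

7

E[Z | heads] = (7+6+1+12)/4 = 13/2.
E[Z | tails] = (11+4)/2 = 15/2.
E[Z] = (1/2)·(13/2) + (1/2)·(15/2) = 7.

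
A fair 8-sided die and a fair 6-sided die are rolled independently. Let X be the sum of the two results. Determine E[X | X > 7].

P(X > 7) = 9/16.
Σ over the event: 8·1/8 + 9·1/8 + 10·5/48 + 11·1/12 + 12·1/16 + 13·1/24 + 14·1/48 = 17/3.
E[X | X > 7] = (17/3) / (9/16) = 272/27.

272/27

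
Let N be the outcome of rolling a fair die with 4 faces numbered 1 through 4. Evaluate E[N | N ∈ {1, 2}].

3/2

P(N ∈ {1, 2}) = 1/2.
Σ over the event: 1·1/4 + 2·1/4 = 3/4.
E[N | N ∈ {1, 2}] = (3/4) / (1/2) = 3/2.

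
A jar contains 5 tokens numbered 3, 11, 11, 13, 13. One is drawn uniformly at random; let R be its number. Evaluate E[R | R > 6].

P(R > 6) = 4/5.
Σ over the event: 11·2/5 + 13·2/5 = 48/5.
E[R | R > 6] = (48/5) / (4/5) = 12.

12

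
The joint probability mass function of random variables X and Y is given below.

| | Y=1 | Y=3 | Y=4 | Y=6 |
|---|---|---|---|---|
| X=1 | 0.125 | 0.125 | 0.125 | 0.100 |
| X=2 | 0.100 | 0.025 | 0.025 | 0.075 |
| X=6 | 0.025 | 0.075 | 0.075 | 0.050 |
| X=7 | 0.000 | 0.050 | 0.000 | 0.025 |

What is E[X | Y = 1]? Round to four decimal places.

P(Y = 1) = 0.250.
Σ X·P over the event = 1·(0.125) + 2·(0.100) + 6·(0.025) = 0.475.
E[X | Y = 1] = (0.475) / (0.250) = 1.9000.

1.9000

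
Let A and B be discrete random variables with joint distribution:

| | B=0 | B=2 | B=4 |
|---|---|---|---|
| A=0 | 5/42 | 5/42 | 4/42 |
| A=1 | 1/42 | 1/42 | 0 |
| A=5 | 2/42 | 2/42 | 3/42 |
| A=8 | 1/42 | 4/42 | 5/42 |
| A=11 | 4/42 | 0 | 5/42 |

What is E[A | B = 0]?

63/13

P(B = 0) = 13/42.
Σ A·P over the event = 0·(5/42) + 1·(1/42) + 5·(2/42) + 8·(1/42) + 11·(4/42) = 3/2.
E[A | B = 0] = (3/2) / (13/42) = 63/13.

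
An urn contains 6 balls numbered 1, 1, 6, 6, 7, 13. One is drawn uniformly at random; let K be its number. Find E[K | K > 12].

P(K > 12) = 1/6.
Σ over the event: 13·1/6 = 13/6.
E[K | K > 12] = (13/6) / (1/6) = 13.

13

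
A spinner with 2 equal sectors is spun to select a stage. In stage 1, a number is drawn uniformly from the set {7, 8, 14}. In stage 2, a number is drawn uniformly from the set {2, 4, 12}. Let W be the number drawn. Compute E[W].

E[W | stage 1] = (7+8+14)/3 = 29/3.
E[W | stage 2] = (2+4+12)/3 = 6.
E[W] = (1/2)·(29/3) + (1/2)·(6) = 47/6.

47/6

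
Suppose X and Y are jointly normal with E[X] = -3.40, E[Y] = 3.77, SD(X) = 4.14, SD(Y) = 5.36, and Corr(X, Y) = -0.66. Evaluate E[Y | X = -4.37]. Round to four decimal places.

For a bivariate normal, E[Y | X=x] = μ_Y + ρ·(σ_Y/σ_X)·(x − μ_X).
E[Y | X=-4.37] = 3.77 + (-0.66)·(5.36/4.14)·(-4.37 − (-3.40)) = 3.77 + (-0.85449)·(-0.97) = 4.5989.

4.5989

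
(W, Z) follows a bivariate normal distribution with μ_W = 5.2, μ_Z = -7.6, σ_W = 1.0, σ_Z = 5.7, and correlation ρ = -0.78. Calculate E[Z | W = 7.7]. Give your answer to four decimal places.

The regression of Z on W has slope ρ·σ_Z/σ_W and passes through (μ_W, μ_Z).
E[Z | W=7.7] = -7.6 + (-0.78)·(5.7/1.0)·(7.7 − (5.2)) = -7.6 + (-4.446)·(2.5) = -18.7150.

-18.7150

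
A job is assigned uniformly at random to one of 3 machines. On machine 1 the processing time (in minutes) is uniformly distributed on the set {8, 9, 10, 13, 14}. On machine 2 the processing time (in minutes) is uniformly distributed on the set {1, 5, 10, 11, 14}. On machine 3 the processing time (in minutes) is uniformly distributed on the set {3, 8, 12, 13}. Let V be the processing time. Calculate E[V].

E[V | machine 1] = (8+9+10+13+14)/5 = 54/5.
E[V | machine 2] = (1+5+10+11+14)/5 = 41/5.
E[V | machine 3] = (3+8+12+13)/4 = 9.
By the law of total expectation,
E[V] = (1/3)·(54/5) + (1/3)·(41/5) + (1/3)·(9) = 28/3.

28/3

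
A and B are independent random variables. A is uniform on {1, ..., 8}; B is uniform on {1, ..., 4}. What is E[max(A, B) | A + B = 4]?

8/3

P(A + B = 4) = 3/32.
Summing max(A,B)·P(x,y) over outcomes with A + B = 4 gives 1/4.
E[max(A, B) | A + B = 4] = (1/4) / (3/32) = 8/3.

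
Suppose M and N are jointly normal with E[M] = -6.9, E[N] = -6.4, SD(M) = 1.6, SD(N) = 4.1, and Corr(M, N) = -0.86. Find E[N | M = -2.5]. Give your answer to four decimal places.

-16.0965

For a bivariate normal, E[N | M=x] = μ_N + ρ·(σ_N/σ_M)·(x − μ_M).
E[N | M=-2.5] = -6.4 + (-0.86)·(4.1/1.6)·(-2.5 − (-6.9)) = -6.4 + (-2.20375)·(4.4) = -16.0965.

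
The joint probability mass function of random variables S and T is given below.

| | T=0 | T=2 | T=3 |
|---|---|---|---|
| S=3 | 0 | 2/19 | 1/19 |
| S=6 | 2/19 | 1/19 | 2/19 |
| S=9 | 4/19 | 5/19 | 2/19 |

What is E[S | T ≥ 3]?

33/5

P(T ≥ 3) = 5/19.
Σ S·P over the event = 3·(1/19) + 6·(2/19) + 9·(2/19) = 33/19.
E[S | T ≥ 3] = (33/19) / (5/19) = 33/5.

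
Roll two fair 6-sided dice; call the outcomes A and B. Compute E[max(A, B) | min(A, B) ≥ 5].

Outcomes with min(A, B) ≥ 5: (5,5), (5,6), (6,5), (6,6), each with probability 1/36.
E[max(A, B) | min(A, B) ≥ 5] = (5 + 6 + 6 + 6) / 4 = 23/4.

23/4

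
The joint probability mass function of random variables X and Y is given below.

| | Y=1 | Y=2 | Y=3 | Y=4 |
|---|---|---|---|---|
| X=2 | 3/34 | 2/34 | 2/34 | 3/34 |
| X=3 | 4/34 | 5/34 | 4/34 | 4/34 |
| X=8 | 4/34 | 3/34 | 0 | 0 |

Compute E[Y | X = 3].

P(X = 3) = 1/2.
Σ Y·P over the event = 1·(4/34) + 2·(5/34) + 3·(4/34) + 4·(4/34) = 21/17.
E[Y | X = 3] = (21/17) / (1/2) = 42/17.

42/17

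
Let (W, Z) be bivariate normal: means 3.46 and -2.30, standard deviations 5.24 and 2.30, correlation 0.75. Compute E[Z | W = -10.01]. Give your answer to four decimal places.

E[Z | W=x] = μ_Z + ρ(σ_Z/σ_W)(x − μ_W) for jointly normal variables.
E[Z | W=-10.01] = -2.30 + (0.75)·(2.30/5.24)·(-10.01 − (3.46)) = -2.30 + (0.3292)·(-13.47) = -6.7343.

-6.7343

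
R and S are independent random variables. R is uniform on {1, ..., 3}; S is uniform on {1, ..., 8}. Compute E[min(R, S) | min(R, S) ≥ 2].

P(min(R, S) ≥ 2) = 7/12.
Summing min(R,S)·P(x,y) over outcomes with min(R, S) ≥ 2 gives 17/12.
E[min(R, S) | min(R, S) ≥ 2] = (17/12) / (7/12) = 17/7.

17/7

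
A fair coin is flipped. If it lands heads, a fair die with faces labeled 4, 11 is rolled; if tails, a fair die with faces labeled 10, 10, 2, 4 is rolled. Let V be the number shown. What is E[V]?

7

E[V | heads] = (4+11)/2 = 15/2.
E[V | tails] = (10+10+2+4)/4 = 13/2.
E[V] = (1/2)·(15/2) + (1/2)·(13/2) = 7.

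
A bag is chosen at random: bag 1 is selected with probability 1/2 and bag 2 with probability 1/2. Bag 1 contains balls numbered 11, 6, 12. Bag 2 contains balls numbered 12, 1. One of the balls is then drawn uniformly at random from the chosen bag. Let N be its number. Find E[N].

97/12

E[N | bag 1] = (11+6+12)/3 = 29/3.
E[N | bag 2] = (12+1)/2 = 13/2.
E[N] = (1/2)·(29/3) + (1/2)·(13/2) = 97/12.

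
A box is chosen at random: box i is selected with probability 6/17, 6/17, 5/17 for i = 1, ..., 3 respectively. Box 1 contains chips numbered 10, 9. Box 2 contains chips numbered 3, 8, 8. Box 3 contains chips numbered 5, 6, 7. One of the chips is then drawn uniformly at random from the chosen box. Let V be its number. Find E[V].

125/17

E[V | box 1] = (10+9)/2 = 19/2.
E[V | box 2] = (3+8+8)/3 = 19/3.
E[V | box 3] = (5+6+7)/3 = 6.
E[V] = (6/17)·(19/2) + (6/17)·(19/3) + (5/17)·(6) = 125/17.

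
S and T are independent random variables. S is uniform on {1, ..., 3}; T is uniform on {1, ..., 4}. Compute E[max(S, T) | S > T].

P(S > T) = 1/4.
Summing max(S,T)·P(x,y) over outcomes with S > T gives 2/3.
E[max(S, T) | S > T] = (2/3) / (1/4) = 8/3.

8/3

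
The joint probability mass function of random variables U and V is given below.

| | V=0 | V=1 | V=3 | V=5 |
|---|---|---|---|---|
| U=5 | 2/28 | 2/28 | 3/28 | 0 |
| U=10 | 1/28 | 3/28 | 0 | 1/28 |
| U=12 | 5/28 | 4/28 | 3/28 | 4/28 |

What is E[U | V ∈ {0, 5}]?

P(V ∈ {0, 5}) = 13/28.
Σ U·P over the event = 5·(2/28) + 10·(1/28) + 10·(1/28) + 12·(5/28) + 12·(4/28) = 69/14.
E[U | V ∈ {0, 5}] = (69/14) / (13/28) = 138/13.

138/13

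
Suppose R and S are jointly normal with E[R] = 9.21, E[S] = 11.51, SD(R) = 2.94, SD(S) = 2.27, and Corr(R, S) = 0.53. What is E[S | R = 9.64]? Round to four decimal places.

E[S | R=x] = μ_S + ρ(σ_S/σ_R)(x − μ_R) for jointly normal variables.
E[S | R=9.64] = 11.51 + (0.53)·(2.27/2.94)·(9.64 − (9.21)) = 11.51 + (0.40922)·(0.43) = 11.6860.

11.6860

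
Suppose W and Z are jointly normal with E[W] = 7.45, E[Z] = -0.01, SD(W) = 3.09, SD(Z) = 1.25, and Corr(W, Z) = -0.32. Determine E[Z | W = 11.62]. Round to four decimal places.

-0.5498

E[Z | W=x] = μ_Z + ρ(σ_Z/σ_W)(x − μ_W) for jointly normal variables.
E[Z | W=11.62] = -0.01 + (-0.32)·(1.25/3.09)·(11.62 − (7.45)) = -0.01 + (-0.12945)·(4.17) = -0.5498.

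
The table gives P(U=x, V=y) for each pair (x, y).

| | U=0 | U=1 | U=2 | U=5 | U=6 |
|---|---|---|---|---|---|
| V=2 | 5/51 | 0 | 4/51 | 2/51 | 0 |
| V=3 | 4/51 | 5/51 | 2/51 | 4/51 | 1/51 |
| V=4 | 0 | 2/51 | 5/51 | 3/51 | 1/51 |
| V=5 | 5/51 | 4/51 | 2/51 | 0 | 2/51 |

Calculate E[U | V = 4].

3

P(V = 4) = 11/51.
Σ U·P over the event = 1·(2/51) + 2·(5/51) + 5·(3/51) + 6·(1/51) = 11/17.
E[U | V = 4] = (11/17) / (11/51) = 3.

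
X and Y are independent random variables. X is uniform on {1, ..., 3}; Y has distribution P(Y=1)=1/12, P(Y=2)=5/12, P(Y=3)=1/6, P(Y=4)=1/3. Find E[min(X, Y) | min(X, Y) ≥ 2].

P(min(X, Y) ≥ 2) = 11/18.
Summing min(X,Y)·P(x,y) over outcomes with min(X, Y) ≥ 2 gives 25/18.
E[min(X, Y) | min(X, Y) ≥ 2] = (25/18) / (11/18) = 25/11.

25/11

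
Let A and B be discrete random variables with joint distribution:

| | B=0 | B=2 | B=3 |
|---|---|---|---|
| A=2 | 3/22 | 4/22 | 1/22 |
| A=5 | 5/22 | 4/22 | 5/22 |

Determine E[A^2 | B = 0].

137/8

P(B = 0) = 4/11.
Σ A^2·P over the event = 4·(3/22) + 25·(5/22) = 137/22.
E[A^2 | B = 0] = (137/22) / (4/11) = 137/8.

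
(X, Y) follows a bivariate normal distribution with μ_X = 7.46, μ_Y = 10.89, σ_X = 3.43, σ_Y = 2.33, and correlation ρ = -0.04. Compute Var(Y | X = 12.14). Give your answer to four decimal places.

5.4202

For a bivariate normal, Var(Y | X=x) = σ_Y²(1 − ρ²).
Var(Y | X=12.14) = (2.33)²·(1 − (-0.04)²) = 5.4289·0.9984 = 5.4202.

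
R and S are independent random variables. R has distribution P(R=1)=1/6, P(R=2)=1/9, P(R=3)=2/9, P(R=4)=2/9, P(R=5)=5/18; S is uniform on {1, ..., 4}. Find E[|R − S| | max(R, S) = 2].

5/7

P(max(R, S) = 2) = 7/72.
Summing |R−S|·P(x,y) over outcomes with max(R, S) = 2 gives 5/72.
E[|R − S| | max(R, S) = 2] = (5/72) / (7/72) = 5/7.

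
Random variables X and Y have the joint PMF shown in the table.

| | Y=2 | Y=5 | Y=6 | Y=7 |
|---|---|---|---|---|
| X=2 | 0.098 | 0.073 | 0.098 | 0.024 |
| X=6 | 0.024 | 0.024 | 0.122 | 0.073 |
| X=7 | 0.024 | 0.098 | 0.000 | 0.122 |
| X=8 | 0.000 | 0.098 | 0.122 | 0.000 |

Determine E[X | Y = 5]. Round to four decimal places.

6.0068

P(Y = 5) = 0.293.
Σ X·P over the event = 2·(0.073) + 6·(0.024) + 7·(0.098) + 8·(0.098) = 1.760.
E[X | Y = 5] = (1.760) / (0.293) = 6.0068.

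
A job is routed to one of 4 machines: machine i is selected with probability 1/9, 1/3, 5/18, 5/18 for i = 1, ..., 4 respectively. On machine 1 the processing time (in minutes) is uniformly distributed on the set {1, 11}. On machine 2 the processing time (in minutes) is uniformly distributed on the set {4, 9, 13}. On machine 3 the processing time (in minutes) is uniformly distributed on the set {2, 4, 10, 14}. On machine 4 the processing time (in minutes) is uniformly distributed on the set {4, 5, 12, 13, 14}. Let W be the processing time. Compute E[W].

E[W | machine 1] = (1+11)/2 = 6.
E[W | machine 2] = (4+9+13)/3 = 26/3.
E[W | machine 3] = (2+4+10+14)/4 = 15/2.
E[W | machine 4] = (4+5+12+13+14)/5 = 48/5.
E[W] = (1/9)·(6) + (1/3)·(26/3) + (5/18)·(15/2) + (5/18)·(48/5) = 299/36.

299/36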